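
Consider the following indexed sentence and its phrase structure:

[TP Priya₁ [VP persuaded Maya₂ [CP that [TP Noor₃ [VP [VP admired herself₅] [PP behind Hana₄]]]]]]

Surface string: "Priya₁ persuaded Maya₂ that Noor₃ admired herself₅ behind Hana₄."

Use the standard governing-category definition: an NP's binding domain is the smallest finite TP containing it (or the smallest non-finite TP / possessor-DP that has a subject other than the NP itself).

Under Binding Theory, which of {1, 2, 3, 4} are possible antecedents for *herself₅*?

*herself* is an anaphor, so Principle A applies: it must be bound in its binding domain.
Binding domain of *herself₅*: the embedded TP, whose subject is Noor₃.
*Priya₁* c-commands the anaphor but is outside its binding domain → cannot satisfy Principle A.
*Maya₂* c-commands the anaphor but is outside its binding domain → cannot satisfy Principle A.
*Noor₃* c-commands the anaphor within its binding domain → licit binder.
*Hana₄* does not c-command the anaphor → cannot bind it.

{3}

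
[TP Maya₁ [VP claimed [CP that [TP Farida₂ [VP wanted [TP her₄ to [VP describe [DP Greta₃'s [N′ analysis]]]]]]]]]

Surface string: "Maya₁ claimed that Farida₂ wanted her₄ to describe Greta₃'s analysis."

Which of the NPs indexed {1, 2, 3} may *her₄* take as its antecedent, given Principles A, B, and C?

{1}

*her* is a pronoun, so Principle B applies: it must be free in its binding domain.
Binding domain of *her₄*: the embedded TP, whose subject is Farida₂.
*Maya₁* c-commands the pronoun but from outside its binding domain, and is not c-commanded by it → coindexation permitted.
*Farida₂* c-commands the pronoun within its binding domain → coindexation would violate Principle B.
*Greta₃*: the pronoun c-commands this R-expression → coindexation would violate Principle C on *Greta₃*.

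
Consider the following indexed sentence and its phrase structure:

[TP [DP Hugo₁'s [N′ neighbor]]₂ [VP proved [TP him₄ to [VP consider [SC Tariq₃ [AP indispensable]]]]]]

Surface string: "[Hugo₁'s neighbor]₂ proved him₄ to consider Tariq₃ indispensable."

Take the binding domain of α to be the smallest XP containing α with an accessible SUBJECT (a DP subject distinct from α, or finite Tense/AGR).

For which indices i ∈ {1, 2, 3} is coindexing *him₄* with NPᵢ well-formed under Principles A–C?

{1}

*him* is a pronoun, so Principle B applies: it must be free in its binding domain.
Binding domain of *him₄*: the matrix TP, whose subject is [Hugo₁'s neighbor]₂.
*Hugo₁* and the pronoun do not c-command one another → neither Principle B nor Principle C is at stake; coindexation permitted.
*[Hugo₁'s neighbor]₂* c-commands the pronoun within its binding domain → coindexation would violate Principle B.
*Tariq₃*: the pronoun c-commands this R-expression → coindexation would violate Principle C on *Tariq₃*.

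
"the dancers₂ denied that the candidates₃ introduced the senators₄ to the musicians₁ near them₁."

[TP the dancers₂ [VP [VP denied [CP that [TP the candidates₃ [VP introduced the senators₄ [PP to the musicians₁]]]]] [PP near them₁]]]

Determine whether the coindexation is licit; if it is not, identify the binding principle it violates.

The two coindexed NPs are *the musicians₁* and *them₁*.
*them₁* is a pronoun; its binding domain is the matrix TP, whose subject is the dancers₂. Within that domain it is c-commanded only by *the dancers₂*, which carries a different index — the pronoun is free locally, so Principle B holds.
*the musicians₁* is an R-expression; *them₁* does not c-command it, and no other NP shares its index, so Principle C is satisfied.
All principles are respected.

grammatical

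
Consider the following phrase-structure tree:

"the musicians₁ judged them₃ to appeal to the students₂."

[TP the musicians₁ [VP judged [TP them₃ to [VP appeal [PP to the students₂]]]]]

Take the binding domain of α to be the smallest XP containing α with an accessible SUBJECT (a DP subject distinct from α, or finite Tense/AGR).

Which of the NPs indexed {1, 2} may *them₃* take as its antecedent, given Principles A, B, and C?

none

*them* is a pronoun, so Principle B applies: it must be free in its binding domain.
Binding domain of *them₃*: the matrix TP, whose subject is the musicians₁.
*the musicians₁* c-commands the pronoun within its binding domain → coindexation would violate Principle B.
*the students₂*: the pronoun c-commands this R-expression → coindexation would violate Principle C on *the students₂*.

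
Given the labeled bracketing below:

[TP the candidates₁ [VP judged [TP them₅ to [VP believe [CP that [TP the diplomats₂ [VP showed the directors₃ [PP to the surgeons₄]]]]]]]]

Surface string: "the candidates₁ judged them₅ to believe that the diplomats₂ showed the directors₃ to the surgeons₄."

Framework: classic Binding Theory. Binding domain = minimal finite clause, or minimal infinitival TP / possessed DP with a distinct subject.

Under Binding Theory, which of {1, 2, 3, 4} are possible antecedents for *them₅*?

none

*them* is a pronoun, so Principle B applies: it must be free in its binding domain.
Binding domain of *them₅*: the matrix TP, whose subject is the candidates₁.
*the candidates₁* c-commands the pronoun within its binding domain → coindexation would violate Principle B.
*the diplomats₂*: the pronoun c-commands this R-expression → coindexation would violate Principle C on *the diplomats₂*.
*the directors₃*: the pronoun c-commands this R-expression → coindexation would violate Principle C on *the directors₃*.
*the surgeons₄*: the pronoun c-commands this R-expression → coindexation would violate Principle C on *the surgeons₄*.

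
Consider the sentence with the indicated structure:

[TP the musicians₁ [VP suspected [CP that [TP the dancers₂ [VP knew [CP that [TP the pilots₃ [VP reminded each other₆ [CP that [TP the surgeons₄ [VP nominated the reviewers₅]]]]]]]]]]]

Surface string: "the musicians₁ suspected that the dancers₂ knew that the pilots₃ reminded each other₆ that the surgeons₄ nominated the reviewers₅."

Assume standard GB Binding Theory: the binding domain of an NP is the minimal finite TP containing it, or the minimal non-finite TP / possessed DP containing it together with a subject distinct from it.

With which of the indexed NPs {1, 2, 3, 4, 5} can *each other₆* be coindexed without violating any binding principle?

{3}

*each other* is an anaphor, so Principle A applies: it must be bound in its binding domain.
Binding domain of *each other₆*: the embedded TP, whose subject is the pilots₃.
*the musicians₁* c-commands the anaphor but is outside its binding domain → cannot satisfy Principle A.
*the dancers₂* c-commands the anaphor but is outside its binding domain → cannot satisfy Principle A.
*the pilots₃* c-commands the anaphor within its binding domain → licit binder.
*the surgeons₄* does not c-command the anaphor → cannot bind it.
*the reviewers₅* does not c-command the anaphor → cannot bind it.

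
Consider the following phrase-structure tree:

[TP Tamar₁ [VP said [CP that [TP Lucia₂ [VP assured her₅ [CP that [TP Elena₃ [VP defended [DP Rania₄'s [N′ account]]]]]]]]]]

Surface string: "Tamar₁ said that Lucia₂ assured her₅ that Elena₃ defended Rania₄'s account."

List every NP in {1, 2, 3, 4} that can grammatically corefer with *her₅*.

{1}

*her* is a pronoun, so Principle B applies: it must be free in its binding domain.
Binding domain of *her₅*: the embedded TP, whose subject is Lucia₂.
*Tamar₁* c-commands the pronoun but from outside its binding domain, and is not c-commanded by it → coindexation permitted.
*Lucia₂* c-commands the pronoun within its binding domain → coindexation would violate Principle B.
*Elena₃*: the pronoun c-commands this R-expression → coindexation would violate Principle C on *Elena₃*.
*Rania₄*: the pronoun c-commands this R-expression → coindexation would violate Principle C on *Rania₄*.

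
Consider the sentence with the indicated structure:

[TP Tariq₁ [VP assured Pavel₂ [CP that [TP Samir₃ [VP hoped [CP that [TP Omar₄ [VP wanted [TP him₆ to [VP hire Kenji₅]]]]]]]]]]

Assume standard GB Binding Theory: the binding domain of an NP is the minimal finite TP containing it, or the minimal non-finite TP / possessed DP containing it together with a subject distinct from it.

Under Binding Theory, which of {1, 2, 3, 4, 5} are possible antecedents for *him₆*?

{1, 2, 3}

*him* is a pronoun, so Principle B applies: it must be free in its binding domain.
Binding domain of *him₆*: the embedded TP, whose subject is Omar₄.
*Tariq₁* c-commands the pronoun but from outside its binding domain, and is not c-commanded by it → coindexation permitted.
*Pavel₂* c-commands the pronoun but from outside its binding domain, and is not c-commanded by it → coindexation permitted.
*Samir₃* c-commands the pronoun but from outside its binding domain, and is not c-commanded by it → coindexation permitted.
*Omar₄* c-commands the pronoun within its binding domain → coindexation would violate Principle B.
*Kenji₅*: the pronoun c-commands this R-expression → coindexation would violate Principle C on *Kenji₅*.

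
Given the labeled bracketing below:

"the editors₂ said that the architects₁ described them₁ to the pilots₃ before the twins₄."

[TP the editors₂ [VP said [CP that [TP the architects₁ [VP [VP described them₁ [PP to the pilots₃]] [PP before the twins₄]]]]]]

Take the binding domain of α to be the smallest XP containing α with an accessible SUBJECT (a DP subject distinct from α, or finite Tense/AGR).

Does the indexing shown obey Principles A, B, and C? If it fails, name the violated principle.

The two coindexed NPs are *the architects₁* and *them₁*.
*them₁* is a pronoun. Its binding domain is the embedded TP, whose subject is the architects₁.
*the architects₁* c-commands it within that domain and carries the same index.
The pronoun is locally bound → Principle B violation.

Principle B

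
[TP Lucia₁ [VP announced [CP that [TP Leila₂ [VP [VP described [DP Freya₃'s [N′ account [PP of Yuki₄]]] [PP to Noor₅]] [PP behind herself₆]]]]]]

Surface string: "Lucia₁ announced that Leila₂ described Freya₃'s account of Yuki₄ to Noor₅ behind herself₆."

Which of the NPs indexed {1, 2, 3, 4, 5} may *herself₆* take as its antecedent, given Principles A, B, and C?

{2}

*herself* is an anaphor, so Principle A applies: it must be bound in its binding domain.
Binding domain of *herself₆*: the embedded TP, whose subject is Leila₂.
*Lucia₁* c-commands the anaphor but is outside its binding domain → cannot satisfy Principle A.
*Leila₂* c-commands the anaphor within its binding domain → licit binder.
*Freya₃* does not c-command the anaphor → cannot bind it.
*Yuki₄* does not c-command the anaphor → cannot bind it.
*Noor₅* does not c-command the anaphor → cannot bind it.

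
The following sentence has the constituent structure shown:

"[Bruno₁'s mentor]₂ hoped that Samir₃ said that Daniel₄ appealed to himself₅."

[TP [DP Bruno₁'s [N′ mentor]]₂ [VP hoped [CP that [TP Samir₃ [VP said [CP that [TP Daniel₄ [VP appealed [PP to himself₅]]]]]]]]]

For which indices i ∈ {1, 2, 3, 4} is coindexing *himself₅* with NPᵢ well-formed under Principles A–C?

*himself* is an anaphor, so Principle A applies: it must be bound in its binding domain.
Binding domain of *himself₅*: the embedded TP, whose subject is Daniel₄.
*Bruno₁* does not c-command the anaphor → cannot bind it.
*[Bruno₁'s mentor]₂* c-commands the anaphor but is outside its binding domain → cannot satisfy Principle A.
*Samir₃* c-commands the anaphor but is outside its binding domain → cannot satisfy Principle A.
*Daniel₄* c-commands the anaphor within its binding domain → licit binder.

{4}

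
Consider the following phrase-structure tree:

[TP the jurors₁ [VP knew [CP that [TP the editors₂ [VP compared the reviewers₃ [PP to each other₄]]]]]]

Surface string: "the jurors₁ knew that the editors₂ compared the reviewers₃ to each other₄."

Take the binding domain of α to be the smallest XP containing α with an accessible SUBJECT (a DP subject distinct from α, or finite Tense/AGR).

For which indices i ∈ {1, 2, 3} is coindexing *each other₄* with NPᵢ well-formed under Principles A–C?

{2, 3}

*each other* is an anaphor, so Principle A applies: it must be bound in its binding domain.
Binding domain of *each other₄*: the embedded TP, whose subject is the editors₂.
*the jurors₁* c-commands the anaphor but is outside its binding domain → cannot satisfy Principle A.
*the editors₂* c-commands the anaphor within its binding domain → licit binder.
*the reviewers₃* c-commands the anaphor within its binding domain → licit binder.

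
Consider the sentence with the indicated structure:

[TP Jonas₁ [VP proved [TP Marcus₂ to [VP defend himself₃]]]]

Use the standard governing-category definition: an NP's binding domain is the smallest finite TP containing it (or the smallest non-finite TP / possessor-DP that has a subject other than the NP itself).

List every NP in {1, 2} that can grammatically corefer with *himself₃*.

{2}

*himself* is an anaphor, so Principle A applies: it must be bound in its binding domain.
Binding domain of *himself₃*: the embedded TP, whose subject is Marcus₂.
*Jonas₁* c-commands the anaphor but is outside its binding domain → cannot satisfy Principle A.
*Marcus₂* c-commands the anaphor within its binding domain → licit binder.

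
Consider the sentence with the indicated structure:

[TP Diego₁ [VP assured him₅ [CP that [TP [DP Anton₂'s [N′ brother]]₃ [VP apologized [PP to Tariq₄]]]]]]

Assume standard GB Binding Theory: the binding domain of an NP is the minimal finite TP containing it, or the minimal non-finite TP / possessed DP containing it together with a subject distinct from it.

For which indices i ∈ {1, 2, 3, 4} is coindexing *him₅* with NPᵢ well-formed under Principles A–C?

none

*him* is a pronoun, so Principle B applies: it must be free in its binding domain.
Binding domain of *him₅*: the matrix TP, whose subject is Diego₁.
*Diego₁* c-commands the pronoun within its binding domain → coindexation would violate Principle B.
*Anton₂*: the pronoun c-commands this R-expression → coindexation would violate Principle C on *Anton₂*.
*[Anton₂'s brother]₃*: the pronoun c-commands this R-expression → coindexation would violate Principle C on *[Anton₂'s brother]₃*.
*Tariq₄*: the pronoun c-commands this R-expression → coindexation would violate Principle C on *Tariq₄*.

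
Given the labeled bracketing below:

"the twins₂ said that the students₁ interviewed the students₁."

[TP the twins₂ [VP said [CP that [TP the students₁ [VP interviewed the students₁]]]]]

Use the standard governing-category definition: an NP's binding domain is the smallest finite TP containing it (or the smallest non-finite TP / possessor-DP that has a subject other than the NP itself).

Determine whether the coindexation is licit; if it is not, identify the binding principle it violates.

Principle C

The two coindexed NPs are *the students₁* (the lower occurrence) and *the students₁* (the higher occurrence).
*the students₁* (the lower occurrence) is an R-expression. Principle C requires it to be free everywhere.
*the students₁* (the higher occurrence) c-commands it and carries the same index.
The R-expression is bound → Principle C violation.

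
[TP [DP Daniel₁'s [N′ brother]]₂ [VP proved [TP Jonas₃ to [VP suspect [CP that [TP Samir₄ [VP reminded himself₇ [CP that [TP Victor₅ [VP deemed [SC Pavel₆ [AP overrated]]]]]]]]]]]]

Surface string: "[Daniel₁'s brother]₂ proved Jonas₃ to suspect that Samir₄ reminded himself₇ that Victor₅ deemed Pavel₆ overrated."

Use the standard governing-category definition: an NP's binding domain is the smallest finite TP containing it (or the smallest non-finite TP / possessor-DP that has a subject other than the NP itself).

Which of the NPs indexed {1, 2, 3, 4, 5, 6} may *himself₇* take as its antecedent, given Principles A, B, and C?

*himself* is an anaphor, so Principle A applies: it must be bound in its binding domain.
Binding domain of *himself₇*: the embedded TP, whose subject is Samir₄.
*Daniel₁* does not c-command the anaphor → cannot bind it.
*[Daniel₁'s brother]₂* c-commands the anaphor but is outside its binding domain → cannot satisfy Principle A.
*Jonas₃* c-commands the anaphor but is outside its binding domain → cannot satisfy Principle A.
*Samir₄* c-commands the anaphor within its binding domain → licit binder.
*Victor₅* does not c-command the anaphor → cannot bind it.
*Pavel₆* does not c-command the anaphor → cannot bind it.

{4}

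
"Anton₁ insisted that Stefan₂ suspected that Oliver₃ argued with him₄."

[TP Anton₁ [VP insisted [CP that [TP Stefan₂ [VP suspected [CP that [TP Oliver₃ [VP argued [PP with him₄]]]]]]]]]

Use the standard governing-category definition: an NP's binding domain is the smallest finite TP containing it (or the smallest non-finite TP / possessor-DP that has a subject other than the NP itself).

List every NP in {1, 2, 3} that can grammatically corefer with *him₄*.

{1, 2}

*him* is a pronoun, so Principle B applies: it must be free in its binding domain.
Binding domain of *him₄*: the embedded TP, whose subject is Oliver₃.
*Anton₁* c-commands the pronoun but from outside its binding domain, and is not c-commanded by it → coindexation permitted.
*Stefan₂* c-commands the pronoun but from outside its binding domain, and is not c-commanded by it → coindexation permitted.
*Oliver₃* c-commands the pronoun within its binding domain → coindexation would violate Principle B.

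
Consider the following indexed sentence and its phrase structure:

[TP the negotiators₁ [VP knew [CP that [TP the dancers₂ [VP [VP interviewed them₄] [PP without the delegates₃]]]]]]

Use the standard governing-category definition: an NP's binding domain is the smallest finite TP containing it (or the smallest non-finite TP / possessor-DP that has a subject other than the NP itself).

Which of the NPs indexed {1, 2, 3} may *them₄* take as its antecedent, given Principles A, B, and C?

{1, 3}

*them* is a pronoun, so Principle B applies: it must be free in its binding domain.
Binding domain of *them₄*: the embedded TP, whose subject is the dancers₂.
*the negotiators₁* c-commands the pronoun but from outside its binding domain, and is not c-commanded by it → coindexation permitted.
*the dancers₂* c-commands the pronoun within its binding domain → coindexation would violate Principle B.
*the delegates₃* and the pronoun do not c-command one another → neither Principle B nor Principle C is at stake; coindexation permitted.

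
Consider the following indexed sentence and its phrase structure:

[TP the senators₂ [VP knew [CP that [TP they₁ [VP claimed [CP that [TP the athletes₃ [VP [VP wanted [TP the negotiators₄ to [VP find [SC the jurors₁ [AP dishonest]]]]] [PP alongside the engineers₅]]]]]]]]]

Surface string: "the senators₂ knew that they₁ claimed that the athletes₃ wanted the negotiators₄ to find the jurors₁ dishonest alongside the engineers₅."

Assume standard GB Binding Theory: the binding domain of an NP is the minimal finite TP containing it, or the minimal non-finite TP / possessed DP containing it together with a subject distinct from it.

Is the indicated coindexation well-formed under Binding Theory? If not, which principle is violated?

The two coindexed NPs are *they₁* and *the jurors₁*.
*the jurors₁* is an R-expression. Principle C requires it to be free everywhere.
*they₁* c-commands it and carries the same index.
The R-expression is bound → Principle C violation.

Principle C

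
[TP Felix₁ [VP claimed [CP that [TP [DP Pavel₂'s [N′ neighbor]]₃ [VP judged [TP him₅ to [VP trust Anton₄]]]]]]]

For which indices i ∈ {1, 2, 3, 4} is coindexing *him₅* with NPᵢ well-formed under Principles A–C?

*him* is a pronoun, so Principle B applies: it must be free in its binding domain.
Binding domain of *him₅*: the embedded TP, whose subject is [Pavel₂'s neighbor]₃.
*Felix₁* c-commands the pronoun but from outside its binding domain, and is not c-commanded by it → coindexation permitted.
*Pavel₂* and the pronoun do not c-command one another → neither Principle B nor Principle C is at stake; coindexation permitted.
*[Pavel₂'s neighbor]₃* c-commands the pronoun within its binding domain → coindexation would violate Principle B.
*Anton₄*: the pronoun c-commands this R-expression → coindexation would violate Principle C on *Anton₄*.

{1, 2}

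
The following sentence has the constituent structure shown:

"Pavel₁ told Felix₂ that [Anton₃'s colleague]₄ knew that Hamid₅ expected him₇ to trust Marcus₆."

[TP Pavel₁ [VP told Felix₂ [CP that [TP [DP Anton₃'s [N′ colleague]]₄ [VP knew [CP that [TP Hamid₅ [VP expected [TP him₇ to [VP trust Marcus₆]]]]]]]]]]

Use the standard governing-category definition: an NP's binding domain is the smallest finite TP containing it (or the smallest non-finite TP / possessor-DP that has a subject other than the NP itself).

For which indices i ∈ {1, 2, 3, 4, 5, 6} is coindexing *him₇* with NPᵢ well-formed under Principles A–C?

*him* is a pronoun, so Principle B applies: it must be free in its binding domain.
Binding domain of *him₇*: the embedded TP, whose subject is Hamid₅.
*Pavel₁* c-commands the pronoun but from outside its binding domain, and is not c-commanded by it → coindexation permitted.
*Felix₂* c-commands the pronoun but from outside its binding domain, and is not c-commanded by it → coindexation permitted.
*Anton₃* and the pronoun do not c-command one another → neither Principle B nor Principle C is at stake; coindexation permitted.
*[Anton₃'s colleague]₄* c-commands the pronoun but from outside its binding domain, and is not c-commanded by it → coindexation permitted.
*Hamid₅* c-commands the pronoun within its binding domain → coindexation would violate Principle B.
*Marcus₆*: the pronoun c-commands this R-expression → coindexation would violate Principle C on *Marcus₆*.

{1, 2, 3, 4}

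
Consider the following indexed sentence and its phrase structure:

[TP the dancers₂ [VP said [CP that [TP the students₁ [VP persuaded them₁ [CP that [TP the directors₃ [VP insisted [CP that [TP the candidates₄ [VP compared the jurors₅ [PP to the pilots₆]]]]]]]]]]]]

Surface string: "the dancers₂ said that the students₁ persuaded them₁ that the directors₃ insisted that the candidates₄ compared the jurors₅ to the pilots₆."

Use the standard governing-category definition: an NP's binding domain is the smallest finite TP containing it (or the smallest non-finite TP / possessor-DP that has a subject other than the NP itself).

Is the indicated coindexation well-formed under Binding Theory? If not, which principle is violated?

Principle B

The two coindexed NPs are *the students₁* and *them₁*.
*them₁* is a pronoun. Its binding domain is the embedded TP, whose subject is the students₁.
*the students₁* c-commands it within that domain and carries the same index.
The pronoun is locally bound → Principle B violation.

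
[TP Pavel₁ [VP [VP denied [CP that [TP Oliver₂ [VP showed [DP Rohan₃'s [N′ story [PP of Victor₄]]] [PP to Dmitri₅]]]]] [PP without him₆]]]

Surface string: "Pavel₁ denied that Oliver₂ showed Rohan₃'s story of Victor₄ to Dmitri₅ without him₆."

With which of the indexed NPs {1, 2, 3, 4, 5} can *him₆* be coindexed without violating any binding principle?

{2, 3, 4, 5}

*him* is a pronoun, so Principle B applies: it must be free in its binding domain.
Binding domain of *him₆*: the matrix TP, whose subject is Pavel₁.
*Pavel₁* c-commands the pronoun within its binding domain → coindexation would violate Principle B.
*Oliver₂* and the pronoun do not c-command one another → neither Principle B nor Principle C is at stake; coindexation permitted.
*Rohan₃* and the pronoun do not c-command one another → neither Principle B nor Principle C is at stake; coindexation permitted.
*Victor₄* and the pronoun do not c-command one another → neither Principle B nor Principle C is at stake; coindexation permitted.
*Dmitri₅* and the pronoun do not c-command one another → neither Principle B nor Principle C is at stake; coindexation permitted.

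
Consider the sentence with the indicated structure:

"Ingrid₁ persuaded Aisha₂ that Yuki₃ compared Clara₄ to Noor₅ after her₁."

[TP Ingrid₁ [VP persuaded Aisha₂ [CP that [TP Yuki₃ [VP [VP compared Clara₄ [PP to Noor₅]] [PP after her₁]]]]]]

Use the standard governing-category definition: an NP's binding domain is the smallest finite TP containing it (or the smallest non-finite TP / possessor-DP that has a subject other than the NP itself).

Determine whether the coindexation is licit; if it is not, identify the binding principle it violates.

The two coindexed NPs are *Ingrid₁* and *her₁*.
*her₁* is a pronoun; its binding domain is the embedded TP, whose subject is Yuki₃. Within that domain it is c-commanded only by *Yuki₃*, which carries a different index — the pronoun is free locally, so Principle B holds.
*Ingrid₁* is an R-expression; *her₁* does not c-command it, and no other NP shares its index, so Principle C is satisfied.
All principles are respected.

grammatical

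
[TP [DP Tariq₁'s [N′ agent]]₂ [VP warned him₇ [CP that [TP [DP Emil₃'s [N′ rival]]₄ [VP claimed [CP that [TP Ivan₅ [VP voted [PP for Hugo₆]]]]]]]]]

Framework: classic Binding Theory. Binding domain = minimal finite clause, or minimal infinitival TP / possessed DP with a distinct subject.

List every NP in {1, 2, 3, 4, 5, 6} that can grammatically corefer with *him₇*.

*him* is a pronoun, so Principle B applies: it must be free in its binding domain.
Binding domain of *him₇*: the matrix TP, whose subject is [Tariq₁'s agent]₂.
*Tariq₁* and the pronoun do not c-command one another → neither Principle B nor Principle C is at stake; coindexation permitted.
*[Tariq₁'s agent]₂* c-commands the pronoun within its binding domain → coindexation would violate Principle B.
*Emil₃*: the pronoun c-commands this R-expression → coindexation would violate Principle C on *Emil₃*.
*[Emil₃'s rival]₄*: the pronoun c-commands this R-expression → coindexation would violate Principle C on *[Emil₃'s rival]₄*.
*Ivan₅*: the pronoun c-commands this R-expression → coindexation would violate Principle C on *Ivan₅*.
*Hugo₆*: the pronoun c-commands this R-expression → coindexation would violate Principle C on *Hugo₆*.

{1}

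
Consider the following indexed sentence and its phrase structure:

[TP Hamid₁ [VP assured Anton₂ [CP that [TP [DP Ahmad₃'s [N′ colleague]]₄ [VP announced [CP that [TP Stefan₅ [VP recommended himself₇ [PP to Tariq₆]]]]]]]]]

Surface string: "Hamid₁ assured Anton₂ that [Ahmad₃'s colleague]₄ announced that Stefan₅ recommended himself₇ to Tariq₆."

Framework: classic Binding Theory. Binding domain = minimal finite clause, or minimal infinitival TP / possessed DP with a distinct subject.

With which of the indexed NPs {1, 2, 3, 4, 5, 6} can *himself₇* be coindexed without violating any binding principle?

*himself* is an anaphor, so Principle A applies: it must be bound in its binding domain.
Binding domain of *himself₇*: the embedded TP, whose subject is Stefan₅.
*Hamid₁* c-commands the anaphor but is outside its binding domain → cannot satisfy Principle A.
*Anton₂* c-commands the anaphor but is outside its binding domain → cannot satisfy Principle A.
*Ahmad₃* does not c-command the anaphor → cannot bind it.
*[Ahmad₃'s colleague]₄* c-commands the anaphor but is outside its binding domain → cannot satisfy Principle A.
*Stefan₅* c-commands the anaphor within its binding domain → licit binder.
*Tariq₆* does not c-command the anaphor → cannot bind it.

{5}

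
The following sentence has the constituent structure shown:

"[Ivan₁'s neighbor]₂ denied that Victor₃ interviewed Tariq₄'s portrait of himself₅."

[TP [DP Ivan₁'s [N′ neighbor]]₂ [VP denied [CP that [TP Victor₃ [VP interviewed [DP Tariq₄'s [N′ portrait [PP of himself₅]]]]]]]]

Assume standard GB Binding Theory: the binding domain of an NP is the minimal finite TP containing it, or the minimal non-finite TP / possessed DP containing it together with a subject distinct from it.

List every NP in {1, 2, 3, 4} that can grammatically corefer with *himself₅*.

{4}

*himself* is an anaphor, so Principle A applies: it must be bound in its binding domain.
Binding domain of *himself₅*: the possessed DP, whose subject is Tariq₄.
*Ivan₁* does not c-command the anaphor → cannot bind it.
*[Ivan₁'s neighbor]₂* c-commands the anaphor but is outside its binding domain → cannot satisfy Principle A.
*Victor₃* c-commands the anaphor but is outside its binding domain → cannot satisfy Principle A.
*Tariq₄* c-commands the anaphor within its binding domain → licit binder.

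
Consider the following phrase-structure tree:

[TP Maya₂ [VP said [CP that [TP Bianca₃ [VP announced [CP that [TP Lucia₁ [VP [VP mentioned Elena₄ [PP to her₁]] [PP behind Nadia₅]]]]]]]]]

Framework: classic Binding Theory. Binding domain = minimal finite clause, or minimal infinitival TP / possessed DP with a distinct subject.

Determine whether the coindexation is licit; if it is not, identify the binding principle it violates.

Principle B

The two coindexed NPs are *Lucia₁* and *her₁*.
*her₁* is a pronoun. Its binding domain is the embedded TP, whose subject is Lucia₁.
*Lucia₁* c-commands it within that domain and carries the same index.
The pronoun is locally bound → Principle B violation.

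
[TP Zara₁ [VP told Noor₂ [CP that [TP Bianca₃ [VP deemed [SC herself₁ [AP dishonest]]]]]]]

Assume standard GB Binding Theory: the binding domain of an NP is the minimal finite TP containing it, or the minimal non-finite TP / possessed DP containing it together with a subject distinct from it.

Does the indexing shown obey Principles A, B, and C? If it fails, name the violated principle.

The two coindexed NPs are *Zara₁* and *herself₁*.
*herself₁* is an anaphor. Principle A requires it to be bound within its binding domain — the embedded TP, whose subject is Bianca₃.
Within that domain it is c-commanded by *Bianca₃*, which does not share its index.
*Zara₁* does c-command the anaphor, but from outside its binding domain.
The anaphor is unbound in its domain → Principle A violation.

Principle A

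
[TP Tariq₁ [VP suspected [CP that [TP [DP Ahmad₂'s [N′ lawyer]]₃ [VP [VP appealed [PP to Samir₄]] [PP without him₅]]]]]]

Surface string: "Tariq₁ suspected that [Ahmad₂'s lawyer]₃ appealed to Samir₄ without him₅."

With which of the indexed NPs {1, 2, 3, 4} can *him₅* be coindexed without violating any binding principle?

*him* is a pronoun, so Principle B applies: it must be free in its binding domain.
Binding domain of *him₅*: the embedded TP, whose subject is [Ahmad₂'s lawyer]₃.
*Tariq₁* c-commands the pronoun but from outside its binding domain, and is not c-commanded by it → coindexation permitted.
*Ahmad₂* and the pronoun do not c-command one another → neither Principle B nor Principle C is at stake; coindexation permitted.
*[Ahmad₂'s lawyer]₃* c-commands the pronoun within its binding domain → coindexation would violate Principle B.
*Samir₄* and the pronoun do not c-command one another → neither Principle B nor Principle C is at stake; coindexation permitted.

{1, 2, 4}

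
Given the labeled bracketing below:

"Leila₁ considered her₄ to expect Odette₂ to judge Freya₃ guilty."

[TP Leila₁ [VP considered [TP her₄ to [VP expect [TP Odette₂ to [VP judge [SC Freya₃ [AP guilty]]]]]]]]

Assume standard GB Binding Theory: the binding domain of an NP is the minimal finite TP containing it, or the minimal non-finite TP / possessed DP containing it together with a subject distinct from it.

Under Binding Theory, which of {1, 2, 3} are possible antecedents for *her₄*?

*her* is a pronoun, so Principle B applies: it must be free in its binding domain.
Binding domain of *her₄*: the matrix TP, whose subject is Leila₁.
*Leila₁* c-commands the pronoun within its binding domain → coindexation would violate Principle B.
*Odette₂*: the pronoun c-commands this R-expression → coindexation would violate Principle C on *Odette₂*.
*Freya₃*: the pronoun c-commands this R-expression → coindexation would violate Principle C on *Freya₃*.

none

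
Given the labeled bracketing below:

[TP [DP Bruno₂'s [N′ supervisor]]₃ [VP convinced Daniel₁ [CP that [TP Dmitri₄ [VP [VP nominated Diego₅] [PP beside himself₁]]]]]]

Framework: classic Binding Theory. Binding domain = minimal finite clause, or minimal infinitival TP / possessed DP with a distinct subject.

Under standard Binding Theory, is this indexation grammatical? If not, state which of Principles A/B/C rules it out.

The two coindexed NPs are *Daniel₁* and *himself₁*.
*himself₁* is an anaphor. Principle A requires it to be bound within its binding domain — the embedded TP, whose subject is Dmitri₄.
Within that domain it is c-commanded by *Dmitri₄*, which does not share its index.
*Daniel₁* does c-command the anaphor, but from outside its binding domain.
The anaphor is unbound in its domain → Principle A violation.

Principle A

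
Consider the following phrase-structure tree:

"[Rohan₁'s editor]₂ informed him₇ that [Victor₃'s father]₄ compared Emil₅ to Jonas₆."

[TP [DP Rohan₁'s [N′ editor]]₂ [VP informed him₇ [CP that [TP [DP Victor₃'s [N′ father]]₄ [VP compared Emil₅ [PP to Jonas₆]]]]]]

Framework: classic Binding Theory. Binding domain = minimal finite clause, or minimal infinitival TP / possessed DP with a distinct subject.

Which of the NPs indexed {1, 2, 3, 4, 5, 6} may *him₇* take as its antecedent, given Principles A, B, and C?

*him* is a pronoun, so Principle B applies: it must be free in its binding domain.
Binding domain of *him₇*: the matrix TP, whose subject is [Rohan₁'s editor]₂.
*Rohan₁* and the pronoun do not c-command one another → neither Principle B nor Principle C is at stake; coindexation permitted.
*[Rohan₁'s editor]₂* c-commands the pronoun within its binding domain → coindexation would violate Principle B.
*Victor₃*: the pronoun c-commands this R-expression → coindexation would violate Principle C on *Victor₃*.
*[Victor₃'s father]₄*: the pronoun c-commands this R-expression → coindexation would violate Principle C on *[Victor₃'s father]₄*.
*Emil₅*: the pronoun c-commands this R-expression → coindexation would violate Principle C on *Emil₅*.
*Jonas₆*: the pronoun c-commands this R-expression → coindexation would violate Principle C on *Jonas₆*.

{1}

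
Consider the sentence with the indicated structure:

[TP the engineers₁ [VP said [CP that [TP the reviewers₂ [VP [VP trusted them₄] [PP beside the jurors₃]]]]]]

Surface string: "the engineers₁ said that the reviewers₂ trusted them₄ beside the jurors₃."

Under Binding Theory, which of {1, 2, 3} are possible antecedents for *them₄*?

*them* is a pronoun, so Principle B applies: it must be free in its binding domain.
Binding domain of *them₄*: the embedded TP, whose subject is the reviewers₂.
*the engineers₁* c-commands the pronoun but from outside its binding domain, and is not c-commanded by it → coindexation permitted.
*the reviewers₂* c-commands the pronoun within its binding domain → coindexation would violate Principle B.
*the jurors₃* and the pronoun do not c-command one another → neither Principle B nor Principle C is at stake; coindexation permitted.

{1, 3}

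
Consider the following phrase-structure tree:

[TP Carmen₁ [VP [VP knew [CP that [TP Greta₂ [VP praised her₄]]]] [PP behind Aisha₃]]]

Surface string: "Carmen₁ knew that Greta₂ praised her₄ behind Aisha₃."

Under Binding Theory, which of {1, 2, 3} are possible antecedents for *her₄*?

{1, 3}

*her* is a pronoun, so Principle B applies: it must be free in its binding domain.
Binding domain of *her₄*: the embedded TP, whose subject is Greta₂.
*Carmen₁* c-commands the pronoun but from outside its binding domain, and is not c-commanded by it → coindexation permitted.
*Greta₂* c-commands the pronoun within its binding domain → coindexation would violate Principle B.
*Aisha₃* and the pronoun do not c-command one another → neither Principle B nor Principle C is at stake; coindexation permitted.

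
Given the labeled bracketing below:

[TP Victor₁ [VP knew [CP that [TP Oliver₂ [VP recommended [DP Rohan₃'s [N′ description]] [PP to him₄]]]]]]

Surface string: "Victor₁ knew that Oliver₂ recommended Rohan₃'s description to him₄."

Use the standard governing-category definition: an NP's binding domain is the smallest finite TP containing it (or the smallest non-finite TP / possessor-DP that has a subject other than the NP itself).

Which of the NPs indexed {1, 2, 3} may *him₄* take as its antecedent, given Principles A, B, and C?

*him* is a pronoun, so Principle B applies: it must be free in its binding domain.
Binding domain of *him₄*: the embedded TP, whose subject is Oliver₂.
*Victor₁* c-commands the pronoun but from outside its binding domain, and is not c-commanded by it → coindexation permitted.
*Oliver₂* c-commands the pronoun within its binding domain → coindexation would violate Principle B.
*Rohan₃* and the pronoun do not c-command one another → neither Principle B nor Principle C is at stake; coindexation permitted.

{1, 3}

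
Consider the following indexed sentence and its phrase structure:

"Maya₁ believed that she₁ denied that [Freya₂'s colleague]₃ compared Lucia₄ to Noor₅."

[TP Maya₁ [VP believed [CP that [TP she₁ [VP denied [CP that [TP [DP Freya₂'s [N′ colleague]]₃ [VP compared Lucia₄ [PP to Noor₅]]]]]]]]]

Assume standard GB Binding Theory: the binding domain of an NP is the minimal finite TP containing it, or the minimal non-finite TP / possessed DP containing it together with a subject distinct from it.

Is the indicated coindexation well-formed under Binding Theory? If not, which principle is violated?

grammatical

The two coindexed NPs are *Maya₁* and *she₁*.
*she₁* is a pronoun; nothing c-commands it within its binding domain (the embedded TP.), so Principle B holds trivially.
*Maya₁* is an R-expression; *she₁* does not c-command it, and no other NP shares its index, so Principle C is satisfied.
All principles are respected.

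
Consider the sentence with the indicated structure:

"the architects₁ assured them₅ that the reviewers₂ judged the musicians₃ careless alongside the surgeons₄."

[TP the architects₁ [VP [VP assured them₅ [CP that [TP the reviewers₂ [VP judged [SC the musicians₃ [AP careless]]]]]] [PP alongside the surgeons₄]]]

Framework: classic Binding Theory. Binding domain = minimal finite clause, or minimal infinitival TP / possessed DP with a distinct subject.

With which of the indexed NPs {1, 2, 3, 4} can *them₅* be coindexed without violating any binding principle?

{4}

*them* is a pronoun, so Principle B applies: it must be free in its binding domain.
Binding domain of *them₅*: the matrix TP, whose subject is the architects₁.
*the architects₁* c-commands the pronoun within its binding domain → coindexation would violate Principle B.
*the reviewers₂*: the pronoun c-commands this R-expression → coindexation would violate Principle C on *the reviewers₂*.
*the musicians₃*: the pronoun c-commands this R-expression → coindexation would violate Principle C on *the musicians₃*.
*the surgeons₄* and the pronoun do not c-command one another → neither Principle B nor Principle C is at stake; coindexation permitted.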